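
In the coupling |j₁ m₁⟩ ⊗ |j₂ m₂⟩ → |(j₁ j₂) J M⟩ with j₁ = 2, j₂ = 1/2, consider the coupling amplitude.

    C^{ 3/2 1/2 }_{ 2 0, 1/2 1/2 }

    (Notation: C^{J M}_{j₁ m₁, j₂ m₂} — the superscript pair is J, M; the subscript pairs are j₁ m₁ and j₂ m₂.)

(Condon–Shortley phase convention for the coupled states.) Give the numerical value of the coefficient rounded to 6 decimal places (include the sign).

−√(2/5) = -0.632456

triangle: 1!·3!·0!/5! = 6/120
(j±m)!: 2!·2!·1!·0!·2!·1! = 8
prefactor² = (2J+1)·Δ·N² = 8/5
  k=1: −1/(1!·0!·1!·0!·2!·0!) = -1/2
Σ = -1/2  ⇒  CG² = 8/5·(-1/2)² = 2/5
CG = −√(2/5) = -0.632456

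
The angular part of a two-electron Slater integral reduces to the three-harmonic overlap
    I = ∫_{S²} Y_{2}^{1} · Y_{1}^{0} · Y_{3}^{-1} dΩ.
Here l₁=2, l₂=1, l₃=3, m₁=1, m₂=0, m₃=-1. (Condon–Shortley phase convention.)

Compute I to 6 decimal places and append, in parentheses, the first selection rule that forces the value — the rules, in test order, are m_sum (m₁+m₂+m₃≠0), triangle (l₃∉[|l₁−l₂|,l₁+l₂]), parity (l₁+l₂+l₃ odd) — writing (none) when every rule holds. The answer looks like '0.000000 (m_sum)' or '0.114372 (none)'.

Checks pass: Σm=0; 6 even; l₃=3∈[1,3].
(2·2+1)(2·1+1)(2·3+1) = 105
Δ: 0! 4! 2! / 7! → 1/105
sum: t=0:+1/4 = 1/4
3j²(2 1 3; 0 0 0) = Δ·Π!·Σ² = 3/35  (sign -1)
sum: t=0:+1/6 = 1/6
3j²(2 1 3; 1 0 -1) = Δ·Π!·Σ² = 8/105  (sign +1)
combine: 4πI² = 105·3/35·8/105 = 24/35
take √, sign -1: I = -0.23359668
No selection rule forces the value: the integral is nonzero (none).

-0.233597 (none)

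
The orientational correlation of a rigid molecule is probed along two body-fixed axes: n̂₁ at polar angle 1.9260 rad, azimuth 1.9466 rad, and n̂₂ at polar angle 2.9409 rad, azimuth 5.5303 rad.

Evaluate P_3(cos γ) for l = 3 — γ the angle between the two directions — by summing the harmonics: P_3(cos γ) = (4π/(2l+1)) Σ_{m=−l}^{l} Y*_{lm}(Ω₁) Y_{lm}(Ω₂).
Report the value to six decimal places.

-0.245109

Addition theorem: P_3(cos γ) = (4π/7) Σ_m Y*_{lm}(Ω₁) Y_{lm}(Ω₂), m = −3…3:
  term(m=-3) = -0.00028 + 0.00110j   from Y*(Ω₁)=0.31061 - 0.14752j, Y(Ω₂)=-0.00210 + 0.00255j
  term(m=-2) = 0.00788 - 0.00962j   from Y*(Ω₁)=0.22826 + 0.21334j, Y(Ω₂)=-0.00259 - 0.03971j
  term(m=-1) = 0.02651 - 0.01255j   from Y*(Ω₁)=0.04395 - 0.11140j, Y(Ω₂)=0.17871 + 0.16745j
  term(m=+0) = -0.20477 + 0.00000j   from Y*(Ω₁)=0.31086 + 0.00000j, Y(Ω₂)=-0.65871 + 0.00000j
  term(m=+1) = 0.02651 + 0.01255j   from Y*(Ω₁)=-0.04395 - 0.11140j, Y(Ω₂)=-0.17871 + 0.16745j
  term(m=+2) = 0.00788 + 0.00962j   from Y*(Ω₁)=0.22826 - 0.21334j, Y(Ω₂)=-0.00259 + 0.03971j
  term(m=+3) = -0.00028 - 0.00110j   from Y*(Ω₁)=-0.31061 - 0.14752j, Y(Ω₂)=0.00210 + 0.00255j
Σ over m = -0.13654 + 0.00000j; ×(4π/7) → -0.24511 + 0.00000j. Real part: -0.245109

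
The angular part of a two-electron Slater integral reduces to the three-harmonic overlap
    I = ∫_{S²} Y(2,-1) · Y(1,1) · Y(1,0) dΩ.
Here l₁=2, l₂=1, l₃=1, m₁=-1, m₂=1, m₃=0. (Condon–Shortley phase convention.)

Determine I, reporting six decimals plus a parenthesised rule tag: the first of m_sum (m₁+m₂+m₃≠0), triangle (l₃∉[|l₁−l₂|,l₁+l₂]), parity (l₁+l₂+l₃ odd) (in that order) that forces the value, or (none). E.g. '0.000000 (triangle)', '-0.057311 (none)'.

Rules hold: Σm=0, L=4 even, 1≤1≤3.
N = 5·3·3 = 45
Δ = 2!·2!·0!/5! = 1/30
Racah Σ t=1..1: t=1:−1/1 = -1/1
⇒ 3j(2 1 1; 0 0 0)² = 2/15, sgn +1
Racah Σ t=2..2: t=2:+1/2 = 1/2
⇒ 3j(2 1 1; -1 1 0)² = 1/10, sgn -1
4πI² = N·(3j₀)²·(3jₘ)² = 3/5
I = -1·√(0.6/4π) = -0.21850969
No selection rule forces the value: the integral is nonzero (none).

-0.218510 (none)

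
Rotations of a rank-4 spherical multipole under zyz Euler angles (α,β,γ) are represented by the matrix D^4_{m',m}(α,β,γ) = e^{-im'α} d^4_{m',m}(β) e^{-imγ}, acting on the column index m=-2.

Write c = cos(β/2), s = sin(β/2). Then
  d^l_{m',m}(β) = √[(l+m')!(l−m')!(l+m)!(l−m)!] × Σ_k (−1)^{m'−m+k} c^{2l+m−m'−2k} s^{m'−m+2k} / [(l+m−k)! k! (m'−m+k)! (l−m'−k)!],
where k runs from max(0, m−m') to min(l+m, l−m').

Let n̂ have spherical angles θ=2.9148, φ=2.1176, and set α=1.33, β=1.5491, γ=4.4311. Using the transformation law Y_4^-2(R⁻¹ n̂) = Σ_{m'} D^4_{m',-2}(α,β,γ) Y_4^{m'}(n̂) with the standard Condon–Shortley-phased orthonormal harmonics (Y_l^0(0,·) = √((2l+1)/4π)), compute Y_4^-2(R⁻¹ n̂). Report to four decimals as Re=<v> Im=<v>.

Need the full column D^4_{m',-2} for m'=−4..4 at α=1.3300, β=1.5491, γ=4.4311.
cos(β/2)=0.714736, sin(β/2)=0.699395
d^4_{-4,-2}: single k=2 term ⇒ +0.345062;  D = -0.015534+0.344712i
d^4_{-3,-2}: k∈[1..2] ⇒ +0.249348 -0.716275 = -0.466927;  D = -0.447983-0.131652i
d^4_{-2,-2}: k∈[0..2] ⇒ +0.068103 -0.782526 +0.936618 = +0.222194;  D = +0.111679-0.192088i
d^4_{-1,-2}: k∈[0..2] ⇒ -0.282734 +1.353632 -0.864098 = +0.206801;  D = -0.148835-0.143578i
d^4_{0,-2}: k∈[0..2] ⇒ +0.618641 -1.579651 +0.567212 = -0.393797;  D = +0.333106-0.210039i
d^4_{1,-2}: k∈[0..2] ⇒ -0.902422 +1.296146 -0.248220 = +0.145504;  D = +0.046017+0.138036i
d^4_{2,-2}: k∈[0..2] ⇒ +0.936618 -0.717473 +0.057250 = +0.276395;  D = +0.275489-0.022359i
d^4_{3,-2}: k∈[0..1] ⇒ -0.685856 +0.218910 = -0.466946;  D = -0.074306+0.460996i
d^4_{4,-2}: single k=0 term ⇒ +0.316376;  D = -0.291327-0.123380i
Y_4^{m'}(θ=2.9148,φ=2.1176) and Σ D·Y over m':
  (-0.0155+0.3447i)·(-0.0007-0.0009i)  (-0.4480-0.1317i)·(-0.0138+0.0010i)  (+0.1117-0.1921i)·(-0.0439+0.0848i)  (-0.1488-0.1436i)·(+0.1965+0.3228i)  (+0.3331-0.2100i)·(+0.6418+0.0000i)  (+0.0460+0.1380i)·(-0.1965+0.3228i)  (+0.2755-0.0224i)·(-0.0439-0.0848i)  (-0.0743+0.4610i)·(+0.0138+0.0010i)  (-0.2913-0.1234i)·(-0.0007+0.0009i)
Y_4^-2(R⁻¹ n̂) = +0.180192-0.220531i

Re=0.1802 Im=-0.2205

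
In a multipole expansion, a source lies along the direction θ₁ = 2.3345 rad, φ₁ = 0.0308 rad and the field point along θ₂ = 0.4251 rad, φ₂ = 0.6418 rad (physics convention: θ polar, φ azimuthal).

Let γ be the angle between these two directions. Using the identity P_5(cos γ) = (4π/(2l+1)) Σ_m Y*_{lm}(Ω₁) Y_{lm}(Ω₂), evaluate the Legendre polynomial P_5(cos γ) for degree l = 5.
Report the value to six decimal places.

Summing Y*_{l m}(θ₁,φ₁)·Y_{l m}(θ₂,φ₂) over m ∈ [−5, 5]; prefactor 4π/(2·5+1) = 1.142397:
  term(m=-5) = (-0.000503, -0.000044)   from Y*(Ω₁)=(0.090157, 0.013995), Y(Ω₂)=(-0.005525, 0.000373)
  term(m=-4) = (0.008189, 0.006864)   from Y*(Ω₁)=(-0.274166, -0.033949), Y(Ω₂)=(-0.032473, -0.021016)
  term(m=-3) = (-0.017530, -0.065316)   from Y*(Ω₁)=(0.428955, 0.039749), Y(Ω₂)=(-0.054507, -0.147216)
  term(m=-2) = (-0.035558, 0.097777)   from Y*(Ω₁)=(-0.265448, -0.016372), Y(Ω₂)=(0.110814, -0.375181)
  term(m=-1) = (-0.085837, 0.060121)   from Y*(Ω₁)=(-0.206236, -0.006354), Y(Ω₂)=(0.406837, -0.304048)
  term(m=+0) = (0.010441, 0.000000)   from Y*(Ω₁)=(0.329077, -0.000000), Y(Ω₂)=(0.031729, 0.000000)
  term(m=+1) = (-0.085837, -0.060121)   from Y*(Ω₁)=(0.206236, -0.006354), Y(Ω₂)=(-0.406837, -0.304048)
  term(m=+2) = (-0.035558, -0.097777)   from Y*(Ω₁)=(-0.265448, 0.016372), Y(Ω₂)=(0.110814, 0.375181)
  term(m=+3) = (-0.017530, 0.065316)   from Y*(Ω₁)=(-0.428955, 0.039749), Y(Ω₂)=(0.054507, -0.147216)
  term(m=+4) = (0.008189, -0.006864)   from Y*(Ω₁)=(-0.274166, 0.033949), Y(Ω₂)=(-0.032473, 0.021016)
  term(m=+5) = (-0.000503, 0.000044)   from Y*(Ω₁)=(-0.090157, 0.013995), Y(Ω₂)=(0.005525, 0.000373)
Total Σ_m = (-0.252035, -0.000000). Multiply by 1.142397: (-0.287924, -0.000000). P_5(cos γ) = -0.287924

-0.287924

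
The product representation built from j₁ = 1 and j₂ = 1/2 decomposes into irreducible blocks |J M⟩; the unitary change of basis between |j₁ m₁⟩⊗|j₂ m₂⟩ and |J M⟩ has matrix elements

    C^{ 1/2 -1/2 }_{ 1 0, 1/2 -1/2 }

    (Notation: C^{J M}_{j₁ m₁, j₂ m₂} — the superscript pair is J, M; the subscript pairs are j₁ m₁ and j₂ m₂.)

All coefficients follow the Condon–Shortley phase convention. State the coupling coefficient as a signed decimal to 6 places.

+0.577350  (= +√(1/3))

√[2·1!1!0!/3! · 1!1!0!1!0!1!] = √(1/3)
  +(−1)^0/∏(0,1,1,0,0,0)! = 1  (running 1)
⟨..|..⟩ = √(1/3)·(1) = +0.577350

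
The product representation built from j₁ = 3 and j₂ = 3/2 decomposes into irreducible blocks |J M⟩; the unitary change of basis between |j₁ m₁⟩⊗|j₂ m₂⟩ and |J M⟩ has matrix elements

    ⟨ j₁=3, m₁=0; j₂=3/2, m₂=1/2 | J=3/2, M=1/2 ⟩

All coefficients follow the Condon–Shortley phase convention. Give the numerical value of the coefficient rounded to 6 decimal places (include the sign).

+0.507093  (= +√(9/35))

√[4·3!3!0!/7! · 3!3!2!1!2!1!] = √(144/35)
  +(−1)^2/∏(2,1,1,0,2,0)! = 1/4  (running 1/4)
⟨..|..⟩ = √(144/35)·(1/4) = +0.507093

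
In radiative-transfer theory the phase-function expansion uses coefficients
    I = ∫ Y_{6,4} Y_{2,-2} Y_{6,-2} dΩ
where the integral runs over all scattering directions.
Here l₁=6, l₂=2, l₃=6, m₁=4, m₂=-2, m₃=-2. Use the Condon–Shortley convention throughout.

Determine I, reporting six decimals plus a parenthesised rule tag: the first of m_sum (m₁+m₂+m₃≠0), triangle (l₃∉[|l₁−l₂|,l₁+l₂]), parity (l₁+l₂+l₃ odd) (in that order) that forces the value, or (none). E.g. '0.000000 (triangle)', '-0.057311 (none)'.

-0.153870 (none)

Rules hold: Σm=0, L=14 even, 4≤6≤8.
N = 13·5·13 = 845
Δ = 2!·10!·2!/15! = 1/90090
Racah Σ t=0..2: t=0:+1/69120 t=1:−1/14400 t=2:+1/69120 = -7/172800
⇒ 3j(6 2 6; 0 0 0)² = 14/715, sgn -1
Racah Σ t=0..0: t=0:+1/322560 = 1/322560
⇒ 3j(6 2 6; 4 -2 -2)² = 18/1001, sgn +1
4πI² = N·(3j₀)²·(3jₘ)² = 36/121
I = -1·√(0.297521/4π) = -0.15386989
No selection rule forces the value: the integral is nonzero (none).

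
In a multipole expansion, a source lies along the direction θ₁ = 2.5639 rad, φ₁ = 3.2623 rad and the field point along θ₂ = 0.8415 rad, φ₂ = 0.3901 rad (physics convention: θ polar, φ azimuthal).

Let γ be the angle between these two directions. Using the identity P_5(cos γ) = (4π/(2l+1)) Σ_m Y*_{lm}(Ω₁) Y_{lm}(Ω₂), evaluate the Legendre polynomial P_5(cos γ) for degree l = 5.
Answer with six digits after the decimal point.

Expand P_5 via completeness: Σ_{m} conj(Y_{5,m}) at Ω₁ times Y_{5,m} at Ω₂ —
  m=-5: Y*=(-0.018559, -0.012793)  Y=(-0.039651, -0.099359)  product (-0.000535, 0.002351)
  m=-4: Y*=(-0.096847, -0.050769)  Y=(0.003143, -0.302303)  product (-0.015652, 0.029118)
  m=-3: Y*=(-0.280074, -0.106100)  Y=(0.167528, -0.395693)  product (-0.088903, 0.093049)
  m=-2: Y*=(-0.454427, -0.111887)  Y=(0.148185, -0.146652)  product (-0.083748, 0.050063)
  m=-1: Y*=(-0.263489, -0.031960)  Y=(-0.237676, 0.097726)  product (0.065748, -0.018153)
  m=+0: Y*=(0.303454, -0.000000)  Y=(-0.285272, 0.000000)  product (-0.086567, 0.000000)
  m=+1: Y*=(0.263489, -0.031960)  Y=(0.237676, 0.097726)  product (0.065748, 0.018153)
  m=+2: Y*=(-0.454427, 0.111887)  Y=(0.148185, 0.146652)  product (-0.083748, -0.050063)
  m=+3: Y*=(0.280074, -0.106100)  Y=(-0.167528, -0.395693)  product (-0.088903, -0.093049)
  m=+4: Y*=(-0.096847, 0.050769)  Y=(0.003143, 0.302303)  product (-0.015652, -0.029118)
  m=+5: Y*=(0.018559, -0.012793)  Y=(0.039651, -0.099359)  product (-0.000535, -0.002351)
Σ over m = (-0.332746, -0.000000); ×(4π/11) → (-0.380128, -0.000000). Real part: -0.380128

-0.380128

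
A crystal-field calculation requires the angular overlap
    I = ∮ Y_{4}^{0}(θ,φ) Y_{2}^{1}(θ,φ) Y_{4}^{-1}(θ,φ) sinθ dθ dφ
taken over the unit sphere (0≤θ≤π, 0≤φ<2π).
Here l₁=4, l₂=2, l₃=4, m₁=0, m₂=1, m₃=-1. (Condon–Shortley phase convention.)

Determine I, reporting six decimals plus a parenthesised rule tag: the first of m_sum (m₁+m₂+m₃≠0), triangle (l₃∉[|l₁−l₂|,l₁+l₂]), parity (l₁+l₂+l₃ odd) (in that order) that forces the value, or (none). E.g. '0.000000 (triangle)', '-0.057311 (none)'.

-0.044869 (none)

m-sum 0 ✓  L=10 even ✓  2≤4≤6 ✓
Π(2lᵢ+1) = 9×5×9 = 405
triangle coeff Δ(4,2,4) = 1/13860
Σ_t [0,2]: t=0:+1/192 t=1:−1/36 t=2:+1/192 = -5/288
(3j)²=20/693 [(4 2 4; 0 0 0)], sign=-1
Σ_t [1,2]: t=1:−1/72 t=2:+1/96 = -1/288
(3j)²=1/462 [(4 2 4; 0 1 -1)], sign=+1
⇒ 4πI² = 150/5929
I = (-1)√(150/5929/(4π)) = -0.04486937
No selection rule forces the value: the integral is nonzero (none).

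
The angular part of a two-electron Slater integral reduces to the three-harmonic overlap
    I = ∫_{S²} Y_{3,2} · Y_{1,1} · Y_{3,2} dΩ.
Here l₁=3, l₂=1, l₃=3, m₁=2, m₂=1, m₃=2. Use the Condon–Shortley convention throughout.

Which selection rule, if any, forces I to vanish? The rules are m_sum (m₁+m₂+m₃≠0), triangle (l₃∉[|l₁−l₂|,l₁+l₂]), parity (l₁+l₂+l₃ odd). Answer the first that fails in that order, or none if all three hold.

m_sum

azimuthal sum: 2 + 1 + 2 = 5  ✗
2 ≤ 3 ≤ 4 (triangle on l)
L = 3 + 1 + 3 = 7 (odd)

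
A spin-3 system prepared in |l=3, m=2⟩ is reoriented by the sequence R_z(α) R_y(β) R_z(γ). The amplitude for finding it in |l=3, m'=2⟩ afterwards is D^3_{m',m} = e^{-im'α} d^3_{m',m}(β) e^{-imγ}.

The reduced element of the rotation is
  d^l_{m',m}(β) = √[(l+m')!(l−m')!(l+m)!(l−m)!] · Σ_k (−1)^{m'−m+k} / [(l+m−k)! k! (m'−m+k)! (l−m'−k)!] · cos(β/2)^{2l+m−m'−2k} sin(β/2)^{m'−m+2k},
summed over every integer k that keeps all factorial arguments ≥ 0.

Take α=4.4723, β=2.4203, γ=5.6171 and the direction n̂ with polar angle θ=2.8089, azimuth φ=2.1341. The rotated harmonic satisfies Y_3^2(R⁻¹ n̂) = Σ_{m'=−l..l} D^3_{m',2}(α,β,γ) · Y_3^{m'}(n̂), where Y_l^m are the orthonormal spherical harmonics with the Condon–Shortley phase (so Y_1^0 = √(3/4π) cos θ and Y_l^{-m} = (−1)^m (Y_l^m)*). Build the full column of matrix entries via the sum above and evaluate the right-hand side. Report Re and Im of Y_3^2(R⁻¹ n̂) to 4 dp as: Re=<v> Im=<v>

Need the full column D^3_{m',2} for m'=−3..3 at α=4.4723, β=2.4203, γ=5.6171.
cos(β/2)=0.352879, sin(β/2)=0.935669
d^3_{-3,2}: single k=5 term ⇒ +0.619887;  D = -0.356080+0.507412i
d^3_{-2,2}: k∈[4..5] ⇒ +0.477211 -0.671017 = -0.193805;  D = +0.127618+0.145857i
d^3_{-1,2}: k∈[3..4] ⇒ +0.227653 -0.800271 = -0.572617;  D = -0.508248+0.263770i
d^3_{0,2}: k∈[2..3] ⇒ +0.074355 -0.522759 = -0.448404;  D = -0.105988-0.435698i
d^3_{1,2}: k∈[1..2] ⇒ +0.016190 -0.227653 = -0.211463;  D = +0.211463+0.000309i
d^3_{2,2}: k∈[0..1] ⇒ +0.001931 -0.067876 = -0.065945;  D = -0.015775+0.064031i
d^3_{3,2}: single k=0 term ⇒ -0.012541;  D = -0.011114-0.005809i
Y_3^{m'}(θ=2.8089,φ=2.1341) and Σ D·Y over m':
  (-0.3561+0.5074i)·(+0.0144-0.0017i)  (+0.1276+0.1459i)·(+0.0443-0.0930i)  (-0.5082+0.2638i)·(-0.1954-0.3094i)  (-0.1060-0.4357i)·(-0.5173+0.0000i)  (+0.2115+0.0003i)·(+0.1954-0.3094i)  (-0.0158+0.0640i)·(+0.0443+0.0930i)  (-0.0111-0.0058i)·(-0.0144-0.0017i)
Y_3^2(R⁻¹ n̂) = +0.285600+0.269730i

Re=0.2856 Im=0.2697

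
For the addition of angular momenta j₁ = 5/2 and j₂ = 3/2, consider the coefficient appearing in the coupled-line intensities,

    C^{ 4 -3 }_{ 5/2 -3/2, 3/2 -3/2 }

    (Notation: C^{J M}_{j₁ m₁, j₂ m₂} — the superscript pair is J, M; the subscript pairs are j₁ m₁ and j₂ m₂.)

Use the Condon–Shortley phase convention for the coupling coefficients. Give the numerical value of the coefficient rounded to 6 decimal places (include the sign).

triangle: 0!·5!·3!/9! = 720/362880
(j±m)!: 1!·4!·0!·3!·1!·7! = 725760
prefactor² = (2J+1)·Δ·N² = 12960
  k=0: +1/(0!·0!·4!·0!·1!·3!) = 1/144
Σ = 1/144  ⇒  CG² = 12960·(1/144)² = 5/8
CG = +√(5/8) = +0.790569

+√(5/8) = +0.790569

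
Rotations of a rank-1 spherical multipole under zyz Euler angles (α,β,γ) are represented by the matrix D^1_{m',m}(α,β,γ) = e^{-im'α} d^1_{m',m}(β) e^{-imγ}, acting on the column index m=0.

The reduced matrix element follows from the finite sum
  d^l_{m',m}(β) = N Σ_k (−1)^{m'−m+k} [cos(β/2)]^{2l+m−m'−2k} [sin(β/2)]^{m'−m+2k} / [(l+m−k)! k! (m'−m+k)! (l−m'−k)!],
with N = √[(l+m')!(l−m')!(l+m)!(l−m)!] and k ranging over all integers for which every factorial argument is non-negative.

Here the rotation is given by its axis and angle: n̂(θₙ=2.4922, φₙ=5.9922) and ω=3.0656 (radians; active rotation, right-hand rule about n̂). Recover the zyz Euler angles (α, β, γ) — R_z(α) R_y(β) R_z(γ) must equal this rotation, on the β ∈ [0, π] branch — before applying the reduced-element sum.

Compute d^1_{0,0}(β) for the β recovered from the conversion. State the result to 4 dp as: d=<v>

Axis–angle → zyz. n̂ = (sinθₙcosφₙ, sinθₙsinφₙ, cosθₙ) = (+0.579282, -0.173487, -0.796451), ω = 3.0656.
R = I cosω + sinω [n̂]ₓ + (1−cosω) n̂n̂ᵀ gives
  R = [-0.326947, -0.140240, -0.934579; -0.261172, -0.937005, +0.231970; -0.908237, +0.319928, +0.269724]
β = atan2(√(R₁₃²+R₂₃²), R₃₃) = 1.297690; α = atan2(R₂₃, R₁₃) mod 2π = 2.898301; γ = atan2(R₃₂, −R₃₁) mod 2π = 0.338679
d^1_{0,0}(β=1.2977) via the finite sum:
With c≡cos(β/2)=0.796782 and s≡sin(β/2)=0.604266, N=[1·1·1·1]^{1/2}=1.000000
k: max(0,(0)−(0))=0 … min(1+(0),1−(0))=1
  k=0: (−1)^0·1.0000/(1)·0.7968^2·0.6043^0 = +0.634862
  k=1: (−1)^1·1.0000/(1)·0.7968^0·0.6043^2 = -0.365138
d^1_{0,0}(1.2977) = +0.634862 -0.365138 = +0.269724

d=0.2697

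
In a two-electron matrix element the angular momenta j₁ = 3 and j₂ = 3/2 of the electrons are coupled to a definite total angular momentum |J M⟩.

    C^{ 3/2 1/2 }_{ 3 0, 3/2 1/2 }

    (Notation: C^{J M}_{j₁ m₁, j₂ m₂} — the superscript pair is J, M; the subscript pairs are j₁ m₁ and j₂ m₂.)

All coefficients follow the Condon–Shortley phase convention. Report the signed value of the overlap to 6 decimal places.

√[4·3!3!0!/7! · 3!3!2!1!2!1!] = √(144/35)
  +(−1)^2/∏(2,1,1,0,2,0)! = 1/4  (running 1/4)
⟨..|..⟩ = √(144/35)·(1/4) = +0.507093

+√(9/35) ≈ +0.507093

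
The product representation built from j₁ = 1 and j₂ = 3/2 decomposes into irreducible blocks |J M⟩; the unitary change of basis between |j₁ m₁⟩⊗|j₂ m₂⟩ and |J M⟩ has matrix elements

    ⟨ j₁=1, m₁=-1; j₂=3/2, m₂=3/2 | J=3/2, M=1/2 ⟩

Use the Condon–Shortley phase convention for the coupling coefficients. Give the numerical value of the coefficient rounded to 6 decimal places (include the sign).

triangle: 1!×1!×2!/5! = 2/120
(j±m)!: 0!×2!×3!×0!×2!×1! = 24
prefactor² = (2J+1)×Δ×N² = 8/5
  k=1: −1/(1!×0!×1!×2!×0!×0!) = -1/2
Σ = -1/2  ⇒  CG² = 8/5×(-1/2)² = 2/5
CG = −√(2/5) = -0.632456

−√(2/5) ≈ -0.632456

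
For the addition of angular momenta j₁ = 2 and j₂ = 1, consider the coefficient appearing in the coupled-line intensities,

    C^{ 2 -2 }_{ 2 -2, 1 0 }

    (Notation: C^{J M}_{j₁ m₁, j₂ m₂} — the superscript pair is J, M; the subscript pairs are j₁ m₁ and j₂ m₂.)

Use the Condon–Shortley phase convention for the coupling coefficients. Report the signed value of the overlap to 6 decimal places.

triangle: 1!×3!×1!/6! = 6/720
(j±m)!: 0!×4!×1!×1!×0!×4! = 576
prefactor² = (2J+1)×Δ×N² = 24
  k=1: −1/(1!×0!×3!×0!×0!×1!) = -1/6
Σ = -1/6  ⇒  CG² = 24×(-1/6)² = 2/3
CG = −√(2/3) = -0.816497

−√(2/3) ≈ -0.816497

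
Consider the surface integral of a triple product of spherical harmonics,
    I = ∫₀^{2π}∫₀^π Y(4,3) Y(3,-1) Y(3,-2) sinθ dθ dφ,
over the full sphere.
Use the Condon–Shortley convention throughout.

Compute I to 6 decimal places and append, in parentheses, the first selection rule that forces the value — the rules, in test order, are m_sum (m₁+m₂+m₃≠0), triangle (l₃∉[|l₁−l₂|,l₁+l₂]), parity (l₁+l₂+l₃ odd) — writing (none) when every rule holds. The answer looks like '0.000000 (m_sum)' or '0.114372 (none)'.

Rules hold: Σm=0, L=10 even, 1≤3≤7.
N = 9·7·7 = 441
Δ = 4!·4!·2!/11! = 1/34650
Racah Σ t=1..3: t=1:−1/72 t=2:+1/16 t=3:−1/72 = 5/144
⇒ 3j(4 3 3; 0 0 0)² = 2/77, sgn -1
Racah Σ t=0..1: t=0:+1/288 t=1:−1/144 = -1/288
⇒ 3j(4 3 3; 3 -1 -2)² = 1/99, sgn +1
4πI² = N·(3j₀)²·(3jₘ)² = 14/121
I = -1·√(0.115702/4π) = -0.09595473
No selection rule forces the value: the integral is nonzero (none).

-0.095955 (none)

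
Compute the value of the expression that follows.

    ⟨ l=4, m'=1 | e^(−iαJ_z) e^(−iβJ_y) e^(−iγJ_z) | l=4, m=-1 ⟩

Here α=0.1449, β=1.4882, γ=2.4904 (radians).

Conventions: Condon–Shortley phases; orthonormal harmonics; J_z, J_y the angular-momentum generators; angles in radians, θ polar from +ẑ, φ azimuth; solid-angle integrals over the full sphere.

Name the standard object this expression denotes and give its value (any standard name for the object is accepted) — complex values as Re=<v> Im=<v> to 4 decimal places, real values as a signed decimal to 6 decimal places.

Wigner D-matrix element, Re=0.2677 Im=-0.2734

This is a Wigner D-matrix element — the rotation-matrix element ⟨l m'| R(α,β,γ) |l m⟩ in the angular-momentum basis.
Split into d^4_{1,-1}(β=1.4882) × two z-phases.
With c≡cos(β/2)=0.735698 and s≡sin(β/2)=0.677310, N=[120·6·6·120]^{1/2}=720.000000
Admissible k: 0..3 (factorial args all ≥0)
  k=0: (−1)^2·720.0000/(72)·0.7357^6·0.6773^2 = +0.727397
  k=1: (−1)^3·720.0000/(24)·0.7357^4·0.6773^4 = -1.849562
  k=2: (−1)^4·720.0000/(48)·0.7357^2·0.6773^6 = +0.783817
  k=3: (−1)^5·720.0000/(720)·0.7357^0·0.6773^8 = -0.044289
d^4_{1,-1}(1.4882) = +0.727397 -1.849562 +0.783817 -0.044289 = -0.382637
Phases: e^{-i·(1)·0.1449}=+0.989520-0.144393i, e^{-i·(-1)·2.4904}=-0.795361+0.606135i ⇒ D=+0.267656-0.273443i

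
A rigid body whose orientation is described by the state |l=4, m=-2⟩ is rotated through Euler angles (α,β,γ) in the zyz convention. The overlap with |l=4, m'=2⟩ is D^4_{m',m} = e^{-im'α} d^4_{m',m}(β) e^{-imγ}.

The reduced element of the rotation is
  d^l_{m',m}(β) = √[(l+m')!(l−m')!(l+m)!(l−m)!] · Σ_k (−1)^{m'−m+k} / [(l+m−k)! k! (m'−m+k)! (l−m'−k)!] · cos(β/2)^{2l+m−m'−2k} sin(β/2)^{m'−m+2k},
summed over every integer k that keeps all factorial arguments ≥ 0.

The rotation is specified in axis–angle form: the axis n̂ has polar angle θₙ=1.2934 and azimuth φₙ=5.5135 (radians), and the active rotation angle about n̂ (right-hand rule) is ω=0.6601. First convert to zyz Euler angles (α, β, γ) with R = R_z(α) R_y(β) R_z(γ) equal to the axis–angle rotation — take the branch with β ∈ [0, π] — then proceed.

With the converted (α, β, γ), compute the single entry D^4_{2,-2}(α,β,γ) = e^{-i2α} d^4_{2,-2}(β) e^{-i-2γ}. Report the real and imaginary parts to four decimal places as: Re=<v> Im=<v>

Re=-0.1054 Im=0.0066

Axis–angle → zyz. n̂ = (sinθₙcosφₙ, sinθₙsinφₙ, cosθₙ) = (+0.690677, -0.669306, +0.273852), ω = 0.6601.
R = I cosω + sinω [n̂]ₓ + (1−cosω) n̂n̂ᵀ gives
  R = [+0.890141, -0.265035, -0.370682; +0.070816, +0.884036, -0.462024; +0.450149, +0.385016, +0.805685]
β = atan2(√(R₁₃²+R₂₃²), R₃₃) = 0.633965; α = atan2(R₂₃, R₁₃) mod 2π = 4.036246; γ = atan2(R₃₂, −R₃₁) mod 2π = 2.434024
First d^4_{2,-2}(β=0.6340), then the phase factors e^{-i(2)α} and e^{-i(-2)γ}:
c=cos(0.633965/2)=0.950180, s=sin(0.633965/2)=0.311701; N=√[720·2·2·720]=1440.000000
The bounds max(0,m−m')=0 and min(l+m,l−m')=2 give 3 terms
  k=0: (−1)^4·1440.0000/(96)·0.9502^4·0.3117^4 = +0.115416
  k=1: (−1)^5·1440.0000/(120)·0.9502^2·0.3117^6 = -0.009936
  k=2: (−1)^6·1440.0000/(1440)·0.9502^0·0.3117^8 = +0.000089
d^4_{2,-2}(0.6340) = +0.115416 -0.009936 +0.000089 = +0.105569
Phases: e^{-i·(2)·4.0362}=-0.216777-0.976221i, e^{-i·(-2)·2.4340}=+0.155032-0.987909i ⇒ D=-0.105361+0.006631i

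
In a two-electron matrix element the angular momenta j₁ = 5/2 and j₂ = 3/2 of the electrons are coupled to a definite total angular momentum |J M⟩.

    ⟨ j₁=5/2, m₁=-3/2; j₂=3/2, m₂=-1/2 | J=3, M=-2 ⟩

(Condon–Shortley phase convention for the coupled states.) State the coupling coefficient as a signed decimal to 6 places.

−√(1/12) = -0.288675

√[7·1!4!2!/8! · 1!4!1!2!1!5!] = √(48)
  +(−1)^0/∏(0,1,4,1,0,1)! = 1/24  (running 1/24)
  +(−1)^1/∏(1,0,3,0,1,2)! = -1/12  (running -1/24)
⟨..|..⟩ = √(48)·(-1/24) = -0.288675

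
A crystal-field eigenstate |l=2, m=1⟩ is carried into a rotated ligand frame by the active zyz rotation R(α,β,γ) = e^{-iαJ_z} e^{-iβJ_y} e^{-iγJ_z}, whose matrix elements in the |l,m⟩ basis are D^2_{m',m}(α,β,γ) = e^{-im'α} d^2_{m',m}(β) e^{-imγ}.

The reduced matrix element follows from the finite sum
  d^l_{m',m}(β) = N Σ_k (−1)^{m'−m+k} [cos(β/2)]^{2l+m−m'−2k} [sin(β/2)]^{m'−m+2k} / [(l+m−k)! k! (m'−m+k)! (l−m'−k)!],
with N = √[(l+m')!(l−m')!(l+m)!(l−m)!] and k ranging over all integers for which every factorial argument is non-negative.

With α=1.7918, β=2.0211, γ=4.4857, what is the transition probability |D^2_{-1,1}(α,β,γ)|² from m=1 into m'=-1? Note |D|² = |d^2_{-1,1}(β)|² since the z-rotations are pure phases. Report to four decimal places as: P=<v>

P=0.0086

First d^2_{-1,1}(β=2.0211), then the phase factors e^{-i(-1)α} and e^{-i(1)γ}:
c=cos(2.021100/2)=0.531395, s=sin(2.021100/2)=0.847124; N=√[1·6·6·1]=6.000000
The bounds max(0,m−m')=2 and min(l+m,l−m')=3 give 2 terms
  k=2: (−1)^0·6.0000/(2)·0.5314^2·0.8471^2 = +0.607925
  k=3: (−1)^1·6.0000/(6)·0.5314^0·0.8471^4 = -0.514978
d^2_{-1,1}(2.0211) = +0.607925 -0.514978 = +0.092948
|D^2_{-1,1}|² = |d^2_{-1,1}(β)|² = (+0.092948)² = 0.008639 (the z-rotation phases have unit modulus)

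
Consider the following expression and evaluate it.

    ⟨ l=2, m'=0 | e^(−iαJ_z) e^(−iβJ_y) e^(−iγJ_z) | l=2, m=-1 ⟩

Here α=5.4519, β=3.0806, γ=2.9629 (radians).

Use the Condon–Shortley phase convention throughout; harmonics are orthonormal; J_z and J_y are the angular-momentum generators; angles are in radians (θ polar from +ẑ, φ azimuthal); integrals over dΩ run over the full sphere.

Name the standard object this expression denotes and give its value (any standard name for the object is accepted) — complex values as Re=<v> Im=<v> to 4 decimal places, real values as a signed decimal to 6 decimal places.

Wigner D-matrix element, Re=-0.0733 Im=0.0132

This is a Wigner D-matrix element — the rotation-matrix element ⟨l m'| R(α,β,γ) |l m⟩ in the angular-momentum basis.
Split into d^2_{0,-1}(β=3.0806) × two z-phases.
c=cos(3.080600/2)=0.030492, s=sin(3.080600/2)=0.999535; N=√[2·2·1·6]=4.898979
Admissible k: 0..1 (factorial args all ≥0)
  k=0: (−1)^1·4.8990/(2)·0.0305^3·0.9995^1 = -0.000069
  k=1: (−1)^2·4.8990/(2)·0.0305^1·0.9995^3 = +0.074585
d^2_{0,-1}(3.0806) = -0.000069 +0.074585 = +0.074515
D = (+1.000000+0.000000i)·(+0.074515)·(-0.984077+0.177743i) = -0.073329+0.013245i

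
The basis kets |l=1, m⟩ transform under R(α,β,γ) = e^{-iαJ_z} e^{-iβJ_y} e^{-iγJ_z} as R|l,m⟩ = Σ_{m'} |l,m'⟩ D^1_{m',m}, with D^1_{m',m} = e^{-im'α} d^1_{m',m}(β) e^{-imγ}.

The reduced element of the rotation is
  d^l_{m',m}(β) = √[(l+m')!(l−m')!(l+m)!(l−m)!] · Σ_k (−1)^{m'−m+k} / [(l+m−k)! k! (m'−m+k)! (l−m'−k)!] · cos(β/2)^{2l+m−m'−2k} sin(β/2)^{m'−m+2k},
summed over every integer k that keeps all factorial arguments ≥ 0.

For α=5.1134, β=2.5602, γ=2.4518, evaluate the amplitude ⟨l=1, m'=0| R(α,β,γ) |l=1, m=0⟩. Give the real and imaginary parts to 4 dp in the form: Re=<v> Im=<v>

Re=-0.8357 Im=0.0000

First d^1_{0,0}(β=2.5602), then the phase factors e^{-i(0)α} and e^{-i(0)γ}:
c=cos(2.560200/2)=0.286619, s=sin(2.560200/2)=0.958045; N=√[1·1·1·1]=1.000000
k: max(0,(0)−(0))=0 … min(1+(0),1−(0))=1
  k=0: (−1)^0·1.0000/(1)·0.2866^2·0.9580^0 = +0.082151
  k=1: (−1)^1·1.0000/(1)·0.2866^0·0.9580^2 = -0.917849
d^1_{0,0}(2.5602) = +0.082151 -0.917849 = -0.835699
Attach z-rotation phases: D = e^{-i(0)(5.1134)}·(-0.835699)·e^{-i(0)(2.4518)} = -0.835699+0.000000i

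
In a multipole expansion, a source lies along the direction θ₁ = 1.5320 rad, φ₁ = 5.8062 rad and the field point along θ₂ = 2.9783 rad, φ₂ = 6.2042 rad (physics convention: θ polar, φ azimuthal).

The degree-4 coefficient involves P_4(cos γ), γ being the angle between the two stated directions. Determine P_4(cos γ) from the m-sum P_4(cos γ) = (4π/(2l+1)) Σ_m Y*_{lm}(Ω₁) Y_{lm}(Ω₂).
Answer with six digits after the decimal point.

0.329073

Addition theorem: P_4(cos γ) = (4π/9) Σ_m Y*_{lm}(Ω₁) Y_{lm}(Ω₂), m = −4…4:
  m=-4: (-0.145947-0.416364i) × (+0.000294+0.000096i) = -0.000003-0.000136i  (running Σ = -0.000003-0.000136i)
  m=-3: (+0.006752-0.047966i) × (-0.005158-0.001246i) = -0.000095+0.000239i  (running Σ = -0.000097+0.000103i)
  m=-2: (-0.191179+0.269597i) × (+0.050770+0.008088i) = -0.011886+0.012141i  (running Σ = -0.011984+0.012244i)
  m=-1: (-0.048696+0.025165i) × (-0.288602-0.022843i) = +0.014628-0.006150i  (running Σ = +0.002645+0.006093i)
  m=0: (+0.312591-0.000000i) × (+0.737041+0.000000i) = +0.230392+0.000000i  (running Σ = +0.233037+0.006093i)
  m=1: (+0.048696+0.025165i) × (+0.288602-0.022843i) = +0.014628+0.006150i  (running Σ = +0.247665+0.012244i)
  m=2: (-0.191179-0.269597i) × (+0.050770-0.008088i) = -0.011886-0.012141i  (running Σ = +0.235779+0.000103i)
  m=3: (-0.006752-0.047966i) × (+0.005158-0.001246i) = -0.000095-0.000239i  (running Σ = +0.235684-0.000136i)
  m=4: (-0.145947+0.416364i) × (+0.000294-0.000096i) = -0.000003+0.000136i  (running Σ = +0.235681-0.000000i)
Σ over m = +0.235681-0.000000i; ×(4π/9) → +0.329073-0.000000i. Real part: 0.329073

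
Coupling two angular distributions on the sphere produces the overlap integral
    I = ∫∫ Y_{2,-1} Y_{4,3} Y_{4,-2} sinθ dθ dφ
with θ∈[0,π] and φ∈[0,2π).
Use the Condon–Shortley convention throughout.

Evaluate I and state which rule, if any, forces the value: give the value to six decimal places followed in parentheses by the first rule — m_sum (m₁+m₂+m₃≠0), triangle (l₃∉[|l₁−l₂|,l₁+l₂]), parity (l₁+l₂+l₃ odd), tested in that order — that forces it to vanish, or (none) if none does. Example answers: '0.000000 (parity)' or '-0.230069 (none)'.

-0.187702 (none)

m-sum 0 ✓  L=10 even ✓  2≤4≤6 ✓
Π(2lᵢ+1) = 5×9×9 = 405
triangle coeff Δ(2,4,4) = 1/13860
Σ_t [0,2]: t=0:+1/192 t=1:−1/36 t=2:+1/192 = -5/288
(3j)²=20/693 [(2 4 4; 0 0 0)], sign=-1
Σ_t [1,2]: t=1:−1/1440 t=2:+1/240 = 1/288
(3j)²=5/132 [(2 4 4; -1 3 -2)], sign=+1
⇒ 4πI² = 375/847
I = (-1)√(375/847/(4π)) = -0.18770204
No selection rule forces the value: the integral is nonzero (none).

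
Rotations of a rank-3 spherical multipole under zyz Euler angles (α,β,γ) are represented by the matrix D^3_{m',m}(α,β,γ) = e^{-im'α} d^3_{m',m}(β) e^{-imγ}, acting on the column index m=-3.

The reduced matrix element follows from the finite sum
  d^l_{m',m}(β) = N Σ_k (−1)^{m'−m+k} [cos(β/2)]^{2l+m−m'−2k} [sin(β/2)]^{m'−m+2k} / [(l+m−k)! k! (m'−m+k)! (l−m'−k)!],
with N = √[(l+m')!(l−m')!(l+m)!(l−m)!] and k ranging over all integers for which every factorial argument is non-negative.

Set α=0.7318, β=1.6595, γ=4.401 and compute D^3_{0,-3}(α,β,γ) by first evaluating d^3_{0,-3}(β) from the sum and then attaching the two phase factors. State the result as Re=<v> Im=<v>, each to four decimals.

Re=-0.4442 Im=-0.3284

Split into d^3_{0,-3}(β=1.6595) × two z-phases.
With c≡cos(β/2)=0.675060 and s≡sin(β/2)=0.737763, N=[6·6·1·720]^{1/2}=160.996894
Admissible k: 0..0 (factorial args all ≥0)
  k=0: (−1)^3·160.9969/(36)·0.6751^3·0.7378^3 = -0.552449
d^3_{0,-3}(1.6595) = -0.552449
Phases: e^{-i·(0)·0.7318}=+1.000000+0.000000i, e^{-i·(-3)·4.4010}=+0.804104+0.594488i ⇒ D=-0.444227-0.328425i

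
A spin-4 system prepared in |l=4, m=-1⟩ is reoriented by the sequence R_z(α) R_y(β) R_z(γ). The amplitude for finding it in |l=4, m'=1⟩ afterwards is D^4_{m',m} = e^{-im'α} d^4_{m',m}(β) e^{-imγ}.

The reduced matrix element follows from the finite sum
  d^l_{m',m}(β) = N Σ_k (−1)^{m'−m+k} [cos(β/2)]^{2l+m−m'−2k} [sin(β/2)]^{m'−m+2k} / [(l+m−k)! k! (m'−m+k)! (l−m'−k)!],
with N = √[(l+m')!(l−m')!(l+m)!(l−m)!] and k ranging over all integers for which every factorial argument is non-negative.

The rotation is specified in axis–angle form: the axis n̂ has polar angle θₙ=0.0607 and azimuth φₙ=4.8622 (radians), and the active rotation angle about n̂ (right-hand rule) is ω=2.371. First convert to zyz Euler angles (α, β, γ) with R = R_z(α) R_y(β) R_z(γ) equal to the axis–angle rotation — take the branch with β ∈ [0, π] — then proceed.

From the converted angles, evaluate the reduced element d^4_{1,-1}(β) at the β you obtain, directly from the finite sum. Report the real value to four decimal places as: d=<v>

d=0.0310

Axis–angle → zyz. n̂ = (sinθₙcosφₙ, sinθₙsinφₙ, cosθₙ) = (+0.009054, -0.059983, +0.998158), ω = 2.3710.
R = I cosω + sinω [n̂]ₓ + (1−cosω) n̂n̂ᵀ gives
  R = [-0.717357, -0.696210, -0.026260; +0.694345, -0.711318, -0.109138; +0.057304, -0.096525, +0.993680]
β = atan2(√(R₁₃²+R₂₃²), R₃₃) = 0.112490; α = atan2(R₂₃, R₁₃) mod 2π = 4.476261; γ = atan2(R₃₂, −R₃₁) mod 2π = 4.176639
d^4_{1,-1}(β=0.1125) via the finite sum:
With c≡cos(β/2)=0.998419 and s≡sin(β/2)=0.056215, N=[120·6·6·120]^{1/2}=720.000000
Admissible k: 0..3 (factorial args all ≥0)
  k=0: (−1)^2·720.0000/(72)·0.9984^6·0.0562^2 = +0.031303
  k=1: (−1)^3·720.0000/(24)·0.9984^4·0.0562^4 = -0.000298
  k=2: (−1)^4·720.0000/(48)·0.9984^2·0.0562^6 = +0.000000
  k=3: (−1)^5·720.0000/(720)·0.9984^0·0.0562^8 = -0.000000
d^4_{1,-1}(0.1125) = +0.031303 -0.000298 +0.000000 -0.000000 = +0.031006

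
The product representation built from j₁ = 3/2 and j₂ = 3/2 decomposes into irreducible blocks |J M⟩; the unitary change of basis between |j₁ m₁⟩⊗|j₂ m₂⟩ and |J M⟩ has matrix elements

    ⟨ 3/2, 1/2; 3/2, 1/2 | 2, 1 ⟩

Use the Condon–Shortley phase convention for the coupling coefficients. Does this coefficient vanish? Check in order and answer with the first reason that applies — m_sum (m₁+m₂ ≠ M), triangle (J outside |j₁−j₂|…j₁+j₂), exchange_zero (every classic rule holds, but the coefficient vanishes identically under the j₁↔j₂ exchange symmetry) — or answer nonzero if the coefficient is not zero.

exchange_zero

m-sum: m₁+m₂ = 1/2+1/2 = 1, M = 1  ✓
triangle: |j₁−j₂| = 0 ≤ J = 2 ≤ j₁+j₂ = 3  ✓
exchange: j₁=j₂ and m₁=m₂, and (−1)^(j₁+j₂−J) = (−1)^1 = −1 forces ⟨j₁m₁;j₂m₂|JM⟩ = −⟨j₂m₂;j₁m₁|JM⟩ = −⟨j₁m₁;j₂m₂|JM⟩ ⇒ the coefficient vanishes identically
Racah sum check: Σ_k collapses to 0 ⇒ CG = 0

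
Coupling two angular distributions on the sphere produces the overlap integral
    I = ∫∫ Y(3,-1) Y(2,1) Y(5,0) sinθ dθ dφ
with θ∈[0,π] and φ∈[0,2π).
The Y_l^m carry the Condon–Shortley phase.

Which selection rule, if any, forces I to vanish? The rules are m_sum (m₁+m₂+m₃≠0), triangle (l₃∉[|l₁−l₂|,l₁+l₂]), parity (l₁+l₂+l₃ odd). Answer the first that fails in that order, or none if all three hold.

azimuthal sum: -1 + 1 + 0 = 0  ✓
1 ≤ 5 ≤ 5 (triangle on l)  ✓
L = 3 + 2 + 5 = 10 (even)  ✓

none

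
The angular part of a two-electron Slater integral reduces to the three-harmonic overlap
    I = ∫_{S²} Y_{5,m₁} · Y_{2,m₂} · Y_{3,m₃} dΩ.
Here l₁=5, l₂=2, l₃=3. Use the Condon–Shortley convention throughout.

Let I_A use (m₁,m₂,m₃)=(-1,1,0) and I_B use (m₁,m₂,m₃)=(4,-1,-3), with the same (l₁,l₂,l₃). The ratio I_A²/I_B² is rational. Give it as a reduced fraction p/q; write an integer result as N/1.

l's match ⇒ only the (l;m) 3-j factors differ between A and B.
A: triangle coeff Δ(5,2,3) = 1/2310; Σ_t [3,3]: t=3:−1/216 = -1/216; (3j)²=8/231 [(5 2 3; -1 1 0)], sign=+1
B: triangle coeff Δ(5,2,3) = 1/2310; Σ_t [1,1]: t=1:−1/4320 = -1/4320; (3j)²=2/55 [(5 2 3; 4 -1 -3)], sign=-1
I_A²/I_B² = (8/231)/(2/55) = 20/21

20/21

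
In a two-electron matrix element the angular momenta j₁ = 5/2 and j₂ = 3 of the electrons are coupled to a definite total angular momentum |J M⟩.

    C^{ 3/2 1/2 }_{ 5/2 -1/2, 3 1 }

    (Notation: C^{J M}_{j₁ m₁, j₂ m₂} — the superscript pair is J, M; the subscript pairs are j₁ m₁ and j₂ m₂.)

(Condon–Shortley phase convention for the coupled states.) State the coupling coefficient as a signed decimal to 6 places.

−√(1/105) = -0.097590

triangle: 4!*1!*2!/8! = 48/40320
(j±m)!: 2!*3!*4!*2!*2!*1! = 1152
prefactor² = (2J+1)*Δ*N² = 192/35
  k=2: +1/(2!*2!*1!*2!*0!*0!) = 1/8
  k=3: −1/(3!*1!*0!*1!*1!*1!) = -1/6
Σ = -1/24  ⇒  CG² = 192/35*(-1/24)² = 1/105
CG = −√(1/105) = -0.097590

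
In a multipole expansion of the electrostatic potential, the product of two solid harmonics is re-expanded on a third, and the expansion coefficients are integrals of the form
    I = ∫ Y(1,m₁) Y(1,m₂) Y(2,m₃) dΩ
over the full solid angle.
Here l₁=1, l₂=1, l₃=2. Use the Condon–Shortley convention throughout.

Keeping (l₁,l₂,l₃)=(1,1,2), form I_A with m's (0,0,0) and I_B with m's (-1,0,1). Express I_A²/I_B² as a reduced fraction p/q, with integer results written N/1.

l's match ⇒ only the (l;m) 3-j factors differ between A and B.
A: triangle coeff Δ(1,1,2) = 1/30; Σ_t [0,0]: t=0:+1/1 = 1/1; (3j)²=2/15 [(1 1 2; 0 0 0)], sign=+1
B: triangle coeff Δ(1,1,2) = 1/30; Σ_t [0,0]: t=0:+1/2 = 1/2; (3j)²=1/10 [(1 1 2; -1 0 1)], sign=-1
I_A²/I_B² = (2/15)/(1/10) = 4/3

4/3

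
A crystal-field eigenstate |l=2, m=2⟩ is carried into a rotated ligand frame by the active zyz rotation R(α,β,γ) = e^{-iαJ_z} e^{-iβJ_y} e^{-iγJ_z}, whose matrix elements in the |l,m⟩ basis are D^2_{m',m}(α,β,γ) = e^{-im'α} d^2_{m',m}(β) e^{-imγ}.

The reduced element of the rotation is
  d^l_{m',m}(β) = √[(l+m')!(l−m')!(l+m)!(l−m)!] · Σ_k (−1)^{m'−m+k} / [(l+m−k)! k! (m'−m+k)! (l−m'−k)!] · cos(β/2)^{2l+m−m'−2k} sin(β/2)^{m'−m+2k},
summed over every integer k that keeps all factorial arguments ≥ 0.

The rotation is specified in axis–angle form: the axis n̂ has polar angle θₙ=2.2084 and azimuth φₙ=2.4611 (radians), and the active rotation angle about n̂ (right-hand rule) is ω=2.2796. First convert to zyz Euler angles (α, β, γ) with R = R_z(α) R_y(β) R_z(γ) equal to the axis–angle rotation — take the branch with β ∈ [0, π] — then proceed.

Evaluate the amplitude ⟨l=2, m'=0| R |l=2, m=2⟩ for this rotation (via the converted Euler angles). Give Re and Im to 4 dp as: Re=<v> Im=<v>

Re=-0.5449 Im=-0.2735

Axis–angle → zyz. n̂ = (sinθₙcosφₙ, sinθₙsinφₙ, cosθₙ) = (-0.624550, +0.505558, -0.595272), ω = 2.2796.
R = I cosω + sinω [n̂]ₓ + (1−cosω) n̂n̂ᵀ gives
  R = [-0.006962, -0.069379, +0.997566; -0.973169, -0.228967, -0.022716; +0.229986, -0.970959, -0.065923]
β = atan2(√(R₁₃²+R₂₃²), R₃₃) = 1.636767; α = atan2(R₂₃, R₁₃) mod 2π = 6.260418; γ = atan2(R₃₂, −R₃₁) mod 2π = 4.479811
Split into d^2_{0,2}(β=1.6368) × two z-phases.
With c≡cos(β/2)=0.683402 and s≡sin(β/2)=0.730042, N=[2·2·24·1]^{1/2}=9.797959
k: max(0,(2)−(0))=2 … min(2+(2),2−(0))=2
  k=2: (−1)^0·9.7980/(4)·0.6834^2·0.7300^2 = +0.609711
d^2_{0,2}(1.6368) = +0.609711
D = (+1.000000+0.000000i)·(+0.609711)·(-0.893751-0.448563i) = -0.544930-0.273494i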